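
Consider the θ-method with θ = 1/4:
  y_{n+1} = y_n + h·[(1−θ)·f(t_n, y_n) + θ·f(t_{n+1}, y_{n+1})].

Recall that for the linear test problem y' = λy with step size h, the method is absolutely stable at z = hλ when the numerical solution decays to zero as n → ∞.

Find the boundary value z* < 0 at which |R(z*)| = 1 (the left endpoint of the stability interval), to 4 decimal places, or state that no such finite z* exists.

With y'=λy (z=hλ):
  y_{n+1} = y_n + z·[3/4·y_n + 1/4·y_{n+1}] ⇒ (1 − 1/4z)y_{n+1} = (1 + 3/4z)y_n
  ⇒ R(z) = (1 + 3/4z)/(1 − 1/4z).

Need |R(x)|<1, x<0.
x=-1.74: |R|=0.2125
R=−1: 1+3/4x = −1+1/4x ⇒ -1/2x=2 ⇒ x=2/(-1/2)=-4.0000
Confirm numerically:
  x=-3.888: |R|=0.97160 <1
  x=-3.760: |R|=0.93814 <1
  x=-2.903: |R|=0.68217 <1
  x=-2.716: |R|=0.61763 <1
  x=-4.550: |R|=1.12865 >1
  x=-4.320: |R|=1.07692 >1
Interval (-4.0000, 0).

z* = -4.0000.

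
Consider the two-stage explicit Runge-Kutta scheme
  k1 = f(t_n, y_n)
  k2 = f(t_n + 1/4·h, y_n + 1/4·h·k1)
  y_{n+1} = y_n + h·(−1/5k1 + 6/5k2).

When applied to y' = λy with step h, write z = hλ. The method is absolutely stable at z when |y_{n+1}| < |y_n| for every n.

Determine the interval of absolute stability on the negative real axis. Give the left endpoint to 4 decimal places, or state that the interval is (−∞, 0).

Set f=λy, z=hλ:
  k1=λy_n ⇒ h·k1=z·y_n;  k2=λ(1+1/4z)y_n ⇒ h·k2=z(1+1/4z)y_n
  y_{n+1}/y_n = 1 − 1/5z + 6/5z(1+1/4z) = 1 + z + 3/10z²
  Hence R(z) = 1 + z + 3/10z².

Need |R(x)|<1, x<0.
x=-1.28: |R|=0.2115
R=1: x+3/10x²=0 ⇒ x=−10/3=-3.3333; min R=1−1/(4·3/10)=0.1667>−1
Confirm numerically:
  x=-3.230: |R|=0.89987 <1
  x=-3.104: |R|=0.78644 <1
  x=-2.136: |R|=0.23275 <1
  x=-1.892: |R|=0.18190 <1
  x=-3.617: |R|=1.30781 >1
  x=-3.486: |R|=1.15966 >1
Stable set (-3.3333, 0).

z∈(-3.3333,0).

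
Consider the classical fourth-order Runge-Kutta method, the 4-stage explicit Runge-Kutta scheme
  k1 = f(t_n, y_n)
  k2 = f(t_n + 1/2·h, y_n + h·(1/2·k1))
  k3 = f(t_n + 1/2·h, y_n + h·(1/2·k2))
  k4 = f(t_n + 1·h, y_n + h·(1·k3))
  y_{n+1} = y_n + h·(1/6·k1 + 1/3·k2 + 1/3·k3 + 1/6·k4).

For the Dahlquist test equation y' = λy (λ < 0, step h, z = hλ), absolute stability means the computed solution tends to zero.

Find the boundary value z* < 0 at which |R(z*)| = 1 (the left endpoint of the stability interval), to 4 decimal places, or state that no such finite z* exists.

On y'=λy, z=hλ:
  order 4, 4-stage ⇒ R(z)=1+z+z^2/2+z^3/6+z^4/24
  (e.g. R(-1.18)=0.32314, |R|=0.32314)

Need |R(x)|<1, x<0.
x=-1.18: |R|=0.3231
|R(-2.48)|=0.6292 |R(-2.21)|=0.4270 |R(-2.01)|=0.3367
Bisect:
  x_lo=-3.1396 |R|=1.6794  x_hi=-0.3707 |R|=0.6903
  mid=-1.75514 |R|=0.27940 →hi
  mid=-2.44736 |R|=0.59911 →hi
  mid=-2.79347 |R|=1.01240 →lo
  mid=-2.62042 |R|=0.77857 →hi
  mid=-2.70694 |R|=0.88816 →hi
  mid=-2.75021 |R|=0.94838 →hi
  mid=-2.77184 |R|=0.97990 →hi
  mid=-2.78265 |R|=0.99603 →hi
  mid=-2.78806 |R|=1.00418 →lo
  ...
  [-2.78536,-2.78519] ⇒ x*=-2.7853
So |R|<1 on (-2.7853, 0).

z* = -2.7853.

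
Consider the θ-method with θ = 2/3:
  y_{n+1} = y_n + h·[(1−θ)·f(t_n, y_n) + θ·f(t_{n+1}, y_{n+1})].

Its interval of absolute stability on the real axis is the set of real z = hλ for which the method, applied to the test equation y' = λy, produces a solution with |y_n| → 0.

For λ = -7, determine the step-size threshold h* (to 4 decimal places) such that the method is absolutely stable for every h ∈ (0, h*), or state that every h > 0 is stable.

(−∞, 0) — no finite endpoint. Any h>0 works for λ=-7.

On y'=λy, z=hλ:
  y_{n+1} = y_n + z·[1/3·y_n + 2/3·y_{n+1}] ⇒ (1 − 2/3z)y_{n+1} = (1 + 1/3z)y_n
  so R(z) = (1 + 1/3z)/(1 − 2/3z).

Boundary: |R(x)|=1, x<0.
x=-0.79: |R|=0.4825
x=-2: |R|=0.1429
x=-10: |R|=0.3043
x=-100: |R|=0.4778
θ=2/3≥1/2 ⇒ |1+1/3x|<|1−2/3x| ∀x<0 ⇒ stable on all of ℝ⁻.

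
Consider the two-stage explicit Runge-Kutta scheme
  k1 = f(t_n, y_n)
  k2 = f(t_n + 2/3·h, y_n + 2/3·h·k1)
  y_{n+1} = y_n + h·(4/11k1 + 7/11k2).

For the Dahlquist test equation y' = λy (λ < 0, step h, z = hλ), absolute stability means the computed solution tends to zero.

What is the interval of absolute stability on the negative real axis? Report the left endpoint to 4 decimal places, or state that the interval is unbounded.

Test eqn y'=λy, z=hλ:
  k1=λy_n ⇒ h·k1=z·y_n;  k2=λ(1+2/3z)y_n ⇒ h·k2=z(1+2/3z)y_n
  y_{n+1}/y_n = 1 + 4/11z + 7/11z(1+2/3z) = 1 + z + 14/33z²
  so R(z) = 1 + z + 14/33z².

Need |R(x)|<1, x<0.
x=-0.74: |R|=0.4923
R=1: x+14/33x²=0 ⇒ x=−33/14=-2.3571; min R=1−1/(4·14/33)=0.4107>−1
Confirm numerically:
  x=-2.168: |R|=0.82603 <1
  x=-1.634: |R|=0.49871 <1
  x=-1.119: |R|=0.41222 <1
  x=-2.765: |R|=1.47843 >1
  x=-2.631: |R|=1.30567 >1
Stable set (-2.3571, 0).

z∈(-2.3571,0).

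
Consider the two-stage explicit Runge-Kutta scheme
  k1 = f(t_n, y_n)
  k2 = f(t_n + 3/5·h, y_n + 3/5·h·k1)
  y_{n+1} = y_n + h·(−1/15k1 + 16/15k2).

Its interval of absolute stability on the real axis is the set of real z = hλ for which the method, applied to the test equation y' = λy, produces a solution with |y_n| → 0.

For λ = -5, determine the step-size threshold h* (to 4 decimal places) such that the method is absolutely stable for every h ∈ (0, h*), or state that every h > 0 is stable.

(-1.5625,0); λ=-5 ⇒ h* = (25/16)/5 = 0.3125.

On y'=λy, z=hλ:
  k1=λy_n ⇒ h·k1=z·y_n;  k2=λ(1+3/5z)y_n ⇒ h·k2=z(1+3/5z)y_n
  y_{n+1}/y_n = 1 − 1/15z + 16/15z(1+3/5z) = 1 + z + 16/25z²
  R(z) = 1 + z + 16/25z².

Solve |R(x)|<1 on ℝ⁻.
x=-0.66: |R|=0.6188
R=1: x+16/25x²=0 ⇒ x=−25/16=-1.5625; min R=1−1/(4·16/25)=0.6094>−1
Confirm numerically:
  x=-1.447: |R|=0.89304 <1
  x=-1.432: |R|=0.88040 <1
  x=-1.100: |R|=0.67440 <1
  x=-0.786: |R|=0.60939 <1
  x=-1.885: |R|=1.38906 >1
  x=-1.828: |R|=1.31061 >1
So |R|<1 on (-1.5625, 0).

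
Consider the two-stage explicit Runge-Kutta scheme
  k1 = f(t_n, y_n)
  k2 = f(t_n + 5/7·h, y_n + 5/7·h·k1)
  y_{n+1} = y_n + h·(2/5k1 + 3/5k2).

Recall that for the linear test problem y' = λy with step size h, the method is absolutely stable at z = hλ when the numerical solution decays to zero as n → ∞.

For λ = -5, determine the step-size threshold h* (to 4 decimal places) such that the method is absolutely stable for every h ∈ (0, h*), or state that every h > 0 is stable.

(-2.3333,0); λ=-5 ⇒ h* = (7/3)/5 = 0.4667.

With y'=λy (z=hλ):
  k1=λy_n ⇒ h·k1=z·y_n;  k2=λ(1+5/7z)y_n ⇒ h·k2=z(1+5/7z)y_n
  y_{n+1}/y_n = 1 + 2/5z + 3/5z(1+5/7z) = 1 + z + 3/7z²
  R(z) = 1 + z + 3/7z².

Need |R(x)|<1, x<0.
x=-1.73: |R|=0.5527
R=1: x+3/7x²=0 ⇒ x=−7/3=-2.3333; min R=1−1/(4·3/7)=0.4167>−1
Confirm numerically:
  x=-2.255: |R|=0.92430 <1
  x=-1.619: |R|=0.50435 <1
  x=-1.230: |R|=0.41839 <1
  x=-2.842: |R|=1.61956 >1
  x=-2.510: |R|=1.19004 >1
  x=-2.467: |R|=1.14132 >1
So |R|<1 on (-2.3333, 0).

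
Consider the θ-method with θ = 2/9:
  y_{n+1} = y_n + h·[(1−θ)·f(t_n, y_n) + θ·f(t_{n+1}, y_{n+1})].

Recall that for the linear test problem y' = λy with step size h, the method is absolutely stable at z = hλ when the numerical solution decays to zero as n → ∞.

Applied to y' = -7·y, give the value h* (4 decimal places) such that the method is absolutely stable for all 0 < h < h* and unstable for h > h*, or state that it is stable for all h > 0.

(-3.6000,0); λ=-7 ⇒ h* = (18/5)/7 = 0.5143.

With y'=λy (z=hλ):
  y_{n+1} = y_n + z·[7/9·y_n + 2/9·y_{n+1}] ⇒ (1 − 2/9z)y_{n+1} = (1 + 7/9z)y_n
  so R(z) = (1 + 7/9z)/(1 − 2/9z).

Boundary: |R(x)|=1, x<0.
x=-1.09: |R|=0.1225
R=−1: 1+7/9x = −1+2/9x ⇒ -5/9x=2 ⇒ x=2/(-5/9)=-3.6000
Confirm numerically:
  x=-3.405: |R|=0.93833 <1
  x=-3.039: |R|=0.81397 <1
  x=-2.259: |R|=0.50399 <1
  x=-4.052: |R|=1.13213 >1
  x=-3.834: |R|=1.07019 >1
  x=-3.695: |R|=1.02898 >1
Interval (-3.6000, 0).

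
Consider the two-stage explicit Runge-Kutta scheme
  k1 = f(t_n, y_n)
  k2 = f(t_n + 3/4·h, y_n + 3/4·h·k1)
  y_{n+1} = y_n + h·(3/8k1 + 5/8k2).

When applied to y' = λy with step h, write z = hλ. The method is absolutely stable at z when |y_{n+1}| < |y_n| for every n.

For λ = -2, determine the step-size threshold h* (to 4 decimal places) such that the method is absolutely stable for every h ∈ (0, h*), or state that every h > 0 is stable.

Test eqn y'=λy, z=hλ:
  k1=λy_n ⇒ h·k1=z·y_n;  k2=λ(1+3/4z)y_n ⇒ h·k2=z(1+3/4z)y_n
  y_{n+1}/y_n = 1 + 3/8z + 5/8z(1+3/4z) = 1 + z + 15/32z²
  ⇒ R(z) = 1 + z + 15/32z².

Solve |R(x)|<1 on ℝ⁻.
x=-1.58: |R|=0.5902
R=1: x+15/32x²=0 ⇒ x=−32/15=-2.1333; min R=1−1/(4·15/32)=0.4667>−1
Confirm numerically:
  x=-1.871: |R|=0.76993 <1
  x=-1.549: |R|=0.57572 <1
  x=-0.954: |R|=0.47262 <1
  x=-2.698: |R|=1.71413 >1
  x=-2.503: |R|=1.43372 >1
  x=-2.321: |R|=1.20418 >1
Stable set (-2.1333, 0).

(-2.1333,0); λ=-2 ⇒ h* = (32/15)/2 = 1.0667.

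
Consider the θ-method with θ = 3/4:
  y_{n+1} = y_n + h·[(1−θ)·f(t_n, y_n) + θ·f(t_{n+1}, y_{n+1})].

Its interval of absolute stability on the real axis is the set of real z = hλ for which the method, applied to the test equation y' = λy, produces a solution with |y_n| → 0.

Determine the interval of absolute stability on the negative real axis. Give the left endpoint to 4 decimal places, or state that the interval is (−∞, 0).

(−∞, 0) — no finite endpoint.

Test eqn y'=λy, z=hλ:
  y_{n+1} = y_n + z·[1/4·y_n + 3/4·y_{n+1}] ⇒ (1 − 3/4z)y_{n+1} = (1 + 1/4z)y_n
  R(z) = (1 + 1/4z)/(1 − 3/4z).

Solve |R(x)|<1 on ℝ⁻.
x=-1.34: |R|=0.3317
x=-2: |R|=0.2000
x=-10: |R|=0.1765
x=-100: |R|=0.3158
θ=3/4≥1/2 ⇒ |1+1/4x|<|1−3/4x| ∀x<0 ⇒ unbounded interval.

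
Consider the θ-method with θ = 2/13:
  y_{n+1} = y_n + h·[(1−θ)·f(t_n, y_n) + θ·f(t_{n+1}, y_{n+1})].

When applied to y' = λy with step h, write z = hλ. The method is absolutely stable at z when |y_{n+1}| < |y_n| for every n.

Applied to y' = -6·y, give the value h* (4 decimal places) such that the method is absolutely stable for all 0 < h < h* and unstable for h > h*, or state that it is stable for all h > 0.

(-2.8889,0); λ=-6 ⇒ h* = (26/9)/6 = 0.4815.

With y'=λy (z=hλ):
  y_{n+1} = y_n + z·[11/13·y_n + 2/13·y_{n+1}] ⇒ (1 − 2/13z)y_{n+1} = (1 + 11/13z)y_n
  ⇒ R(z) = (1 + 11/13z)/(1 − 2/13z).

Boundary: |R(x)|=1, x<0.
x=-1.73: |R|=0.3663
R=−1: 1+11/13x = −1+2/13x ⇒ -9/13x=2 ⇒ x=2/(-9/13)=-2.8889
Confirm numerically:
  x=-2.460: |R|=0.78460 <1
  x=-1.533: |R|=0.24045 <1
  x=-1.527: |R|=0.23651 <1
  x=-1.285: |R|=0.07290 <1
  x=-3.272: |R|=1.17642 >1
  x=-3.093: |R|=1.09575 >1
  x=-3.038: |R|=1.07035 >1
Stable set (-2.8889, 0).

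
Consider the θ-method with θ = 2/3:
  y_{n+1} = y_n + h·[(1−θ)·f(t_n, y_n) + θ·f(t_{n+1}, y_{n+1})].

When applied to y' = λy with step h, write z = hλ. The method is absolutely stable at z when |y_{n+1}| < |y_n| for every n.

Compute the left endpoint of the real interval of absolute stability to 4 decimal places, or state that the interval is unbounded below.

With y'=λy (z=hλ):
  y_{n+1} = y_n + z·[1/3·y_n + 2/3·y_{n+1}] ⇒ (1 − 2/3z)y_{n+1} = (1 + 1/3z)y_n
  ⇒ R(z) = (1 + 1/3z)/(1 − 2/3z).

Find x<0 with |R(x)|<1.
x=-0.45: |R|=0.6538
x=-2: |R|=0.1429
x=-10: |R|=0.3043
x=-100: |R|=0.4778
θ=2/3≥1/2 ⇒ |1+1/3x|<|1−2/3x| ∀x<0 ⇒ stable on all of ℝ⁻.

(−∞, 0) — no finite endpoint.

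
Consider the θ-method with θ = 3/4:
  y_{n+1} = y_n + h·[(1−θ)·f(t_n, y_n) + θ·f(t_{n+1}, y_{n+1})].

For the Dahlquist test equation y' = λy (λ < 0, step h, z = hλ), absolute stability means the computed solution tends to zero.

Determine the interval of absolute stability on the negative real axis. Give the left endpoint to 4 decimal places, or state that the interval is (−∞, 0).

With y'=λy (z=hλ):
  y_{n+1} = y_n + z·[1/4·y_n + 3/4·y_{n+1}] ⇒ (1 − 3/4z)y_{n+1} = (1 + 1/4z)y_n
  ⇒ R(z) = (1 + 1/4z)/(1 − 3/4z).

Need |R(x)|<1, x<0.
x=-1.54: |R|=0.2854
x=-2: |R|=0.2000
x=-10: |R|=0.1765
x=-100: |R|=0.3158
θ=3/4≥1/2 ⇒ |1+1/4x|<|1−3/4x| ∀x<0 ⇒ unbounded interval.

(−∞, 0) — no finite endpoint.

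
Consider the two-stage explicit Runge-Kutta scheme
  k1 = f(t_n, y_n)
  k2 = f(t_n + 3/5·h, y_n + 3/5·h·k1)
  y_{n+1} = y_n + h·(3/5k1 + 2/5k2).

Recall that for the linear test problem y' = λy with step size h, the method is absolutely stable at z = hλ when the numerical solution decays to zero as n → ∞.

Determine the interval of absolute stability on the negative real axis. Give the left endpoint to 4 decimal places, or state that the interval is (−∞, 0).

z∈(-4.1667,0).

On y'=λy, z=hλ:
  k1=λy_n ⇒ h·k1=z·y_n;  k2=λ(1+3/5z)y_n ⇒ h·k2=z(1+3/5z)y_n
  y_{n+1}/y_n = 1 + 3/5z + 2/5z(1+3/5z) = 1 + z + 6/25z²
  ⇒ R(z) = 1 + z + 6/25z².

Boundary: |R(x)|=1, x<0.
x=-0.52: |R|=0.5449
R=1: x+6/25x²=0 ⇒ x=−25/6=-4.1667; min R=1−1/(4·6/25)=-0.0417>−1
Confirm numerically:
  x=-3.770: |R|=0.64110 <1
  x=-3.215: |R|=0.26569 <1
  x=-2.832: |R|=0.09285 <1
  x=-4.613: |R|=1.49414 >1
  x=-4.205: |R|=1.03869 >1
  x=-4.189: |R|=1.02245 >1
Stable set (-4.1667, 0).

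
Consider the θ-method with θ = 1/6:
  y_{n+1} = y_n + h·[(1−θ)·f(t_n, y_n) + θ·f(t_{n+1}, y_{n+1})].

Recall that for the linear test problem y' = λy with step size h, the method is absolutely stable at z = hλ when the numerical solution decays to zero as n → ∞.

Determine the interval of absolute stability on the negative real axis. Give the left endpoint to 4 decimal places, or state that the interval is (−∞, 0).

(-3.0000, 0).

Test eqn y'=λy, z=hλ:
  y_{n+1} = y_n + z·[5/6·y_n + 1/6·y_{n+1}] ⇒ (1 − 1/6z)y_{n+1} = (1 + 5/6z)y_n
  ⇒ R(z) = (1 + 5/6z)/(1 − 1/6z).

Solve |R(x)|<1 on ℝ⁻.
x=-1.02: |R|=0.1282
R=−1: 1+5/6x = −1+1/6x ⇒ -2/3x=2 ⇒ x=2/(-2/3)=-3.0000
Confirm numerically:
  x=-2.508: |R|=0.76869 <1
  x=-2.343: |R|=0.68501 <1
  x=-2.297: |R|=0.66108 <1
  x=-2.015: |R|=0.50842 <1
  x=-3.536: |R|=1.22483 >1
  x=-3.506: |R|=1.21292 >1
  x=-3.164: |R|=1.07158 >1
Interval (-3.0000, 0).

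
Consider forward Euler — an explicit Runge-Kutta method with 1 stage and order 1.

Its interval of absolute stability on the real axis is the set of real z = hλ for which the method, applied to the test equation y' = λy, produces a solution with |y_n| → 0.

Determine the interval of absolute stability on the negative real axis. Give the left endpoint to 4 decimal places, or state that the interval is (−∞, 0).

z∈(-2.0000,0).

Set f=λy, z=hλ:
  order 1, 1-stage ⇒ R(z)=1+z
  (e.g. R(-1.04)=-0.04000, |R|=0.04000)

Boundary: |R(x)|=1, x<0.
x=-1.04: |R|=0.0400
|R(-1.89)|=0.8900 |R(-1.68)|=0.6800 |R(-1.43)|=0.4300
Bisect:
  x_lo=-2.5895 |R|=1.5895  x_hi=-0.2688 |R|=0.7312
  mid=-1.42916 |R|=0.42916 →hi
  mid=-2.00935 |R|=1.00935 →lo
  mid=-1.71926 |R|=0.71926 →hi
  mid=-1.86430 |R|=0.86430 →hi
  mid=-1.93683 |R|=0.93683 →hi
  mid=-1.97309 |R|=0.97309 →hi
  mid=-1.99122 |R|=0.99122 →hi
  mid=-2.00028 |R|=1.00028 →lo
  ...
  [-2.00000,-1.99986] ⇒ x*=-2.0000
Interval (-2.0000, 0).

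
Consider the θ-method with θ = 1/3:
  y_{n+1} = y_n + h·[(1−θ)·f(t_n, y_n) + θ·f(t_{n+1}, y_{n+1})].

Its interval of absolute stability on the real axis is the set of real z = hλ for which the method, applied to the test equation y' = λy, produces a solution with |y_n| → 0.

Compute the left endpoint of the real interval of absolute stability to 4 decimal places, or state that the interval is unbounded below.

z* = -6.0000.

With y'=λy (z=hλ):
  y_{n+1} = y_n + z·[2/3·y_n + 1/3·y_{n+1}] ⇒ (1 − 1/3z)y_{n+1} = (1 + 2/3z)y_n
  so R(z) = (1 + 2/3z)/(1 − 1/3z).

Boundary: |R(x)|=1, x<0.
x=-0.65: |R|=0.4658
R=−1: 1+2/3x = −1+1/3x ⇒ -1/3x=2 ⇒ x=2/(-1/3)=-6.0000
Confirm numerically:
  x=-5.407: |R|=0.92946 <1
  x=-3.409: |R|=0.59572 <1
  x=-3.032: |R|=0.50796 <1
  x=-2.515: |R|=0.36809 <1
  x=-6.590: |R|=1.06152 >1
  x=-6.231: |R|=1.02502 >1
  x=-6.130: |R|=1.01424 >1
So |R|<1 on (-6.0000, 0).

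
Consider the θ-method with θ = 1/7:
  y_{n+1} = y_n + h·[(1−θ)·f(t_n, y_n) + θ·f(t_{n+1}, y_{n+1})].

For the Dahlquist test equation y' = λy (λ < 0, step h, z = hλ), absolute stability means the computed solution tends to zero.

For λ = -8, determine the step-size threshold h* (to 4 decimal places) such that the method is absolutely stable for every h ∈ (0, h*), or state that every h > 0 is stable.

(-2.8000,0); λ=-8 ⇒ h* = (14/5)/8 = 0.3500.

Set f=λy, z=hλ:
  y_{n+1} = y_n + z·[6/7·y_n + 1/7·y_{n+1}] ⇒ (1 − 1/7z)y_{n+1} = (1 + 6/7z)y_n
  ⇒ R(z) = (1 + 6/7z)/(1 − 1/7z).

Need |R(x)|<1, x<0.
x=-0.5: |R|=0.5333
R=−1: 1+6/7x = −1+1/7x ⇒ -5/7x=2 ⇒ x=2/(-5/7)=-2.8000
Confirm numerically:
  x=-2.471: |R|=0.82631 <1
  x=-1.920: |R|=0.50673 <1
  x=-1.663: |R|=0.34376 <1
  x=-1.585: |R|=0.29237 <1
  x=-3.201: |R|=1.19655 >1
  x=-2.833: |R|=1.01678 >1
So |R|<1 on (-2.8000, 0).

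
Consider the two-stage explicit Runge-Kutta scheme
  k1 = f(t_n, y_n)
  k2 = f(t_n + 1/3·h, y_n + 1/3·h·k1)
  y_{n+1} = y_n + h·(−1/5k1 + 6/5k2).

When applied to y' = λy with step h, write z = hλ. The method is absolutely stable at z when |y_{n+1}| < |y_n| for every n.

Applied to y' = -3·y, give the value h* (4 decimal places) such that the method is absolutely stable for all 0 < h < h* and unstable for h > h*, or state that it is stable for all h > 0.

(-2.5000,0); λ=-3 ⇒ h* = (5/2)/3 = 0.8333.

Test eqn y'=λy, z=hλ:
  k1=λy_n ⇒ h·k1=z·y_n;  k2=λ(1+1/3z)y_n ⇒ h·k2=z(1+1/3z)y_n
  y_{n+1}/y_n = 1 − 1/5z + 6/5z(1+1/3z) = 1 + z + 2/5z²
  so R(z) = 1 + z + 2/5z².

Find x<0 with |R(x)|<1.
x=-0.34: |R|=0.7062
R=1: x+2/5x²=0 ⇒ x=−5/2=-2.5000; min R=1−1/(4·2/5)=0.3750>−1
Confirm numerically:
  x=-2.036: |R|=0.62212 <1
  x=-1.857: |R|=0.52238 <1
  x=-1.668: |R|=0.44489 <1
  x=-1.133: |R|=0.38048 <1
  x=-3.052: |R|=1.67388 >1
  x=-2.823: |R|=1.36473 >1
So |R|<1 on (-2.5000, 0).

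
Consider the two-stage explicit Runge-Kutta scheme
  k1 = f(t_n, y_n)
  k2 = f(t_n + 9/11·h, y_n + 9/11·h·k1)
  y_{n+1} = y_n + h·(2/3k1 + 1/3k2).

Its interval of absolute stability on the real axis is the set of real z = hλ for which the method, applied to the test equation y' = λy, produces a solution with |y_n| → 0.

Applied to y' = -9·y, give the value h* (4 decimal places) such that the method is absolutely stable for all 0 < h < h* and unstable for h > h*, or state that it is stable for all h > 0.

(-3.6667,0); λ=-9 ⇒ h* = (11/3)/9 = 0.4074.

With y'=λy (z=hλ):
  k1=λy_n ⇒ h·k1=z·y_n;  k2=λ(1+9/11z)y_n ⇒ h·k2=z(1+9/11z)y_n
  y_{n+1}/y_n = 1 + 2/3z + 1/3z(1+9/11z) = 1 + z + 3/11z²
  R(z) = 1 + z + 3/11z².

Boundary: |R(x)|=1, x<0.
x=-0.52: |R|=0.5537
R=1: x+3/11x²=0 ⇒ x=−11/3=-3.6667; min R=1−1/(4·3/11)=0.0833>−1
Confirm numerically:
  x=-2.393: |R|=0.16876 <1
  x=-2.091: |R|=0.10144 <1
  x=-1.706: |R|=0.08776 <1
  x=-4.029: |R|=1.39814 >1
  x=-3.946: |R|=1.30061 >1
So |R|<1 on (-3.6667, 0).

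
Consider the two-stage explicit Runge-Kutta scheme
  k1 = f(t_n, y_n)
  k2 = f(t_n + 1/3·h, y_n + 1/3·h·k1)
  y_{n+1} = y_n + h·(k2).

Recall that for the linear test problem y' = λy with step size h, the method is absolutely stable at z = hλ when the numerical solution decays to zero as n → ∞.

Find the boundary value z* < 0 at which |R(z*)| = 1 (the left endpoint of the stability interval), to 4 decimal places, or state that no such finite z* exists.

z* = -3.0000.

Set f=λy, z=hλ:
  k1=λy_n ⇒ h·k1=z·y_n;  k2=λ(1+1/3z)y_n ⇒ h·k2=z(1+1/3z)y_n
  y_{n+1}/y_n = 1 + z(1+1/3z) = 1 + z + 1/3z²
  ⇒ R(z) = 1 + z + 1/3z².

Need |R(x)|<1, x<0.
x=-0.69: |R|=0.4687
R=1: x+1/3x²=0 ⇒ x=−3=-3.0000; min R=1−1/(4·1/3)=0.2500>−1
Confirm numerically:
  x=-2.299: |R|=0.46280 <1
  x=-1.662: |R|=0.25875 <1
  x=-1.475: |R|=0.25021 <1
  x=-1.321: |R|=0.26068 <1
  x=-3.429: |R|=1.49035 >1
  x=-3.213: |R|=1.22812 >1
  x=-3.183: |R|=1.19416 >1
Stable set (-3.0000, 0).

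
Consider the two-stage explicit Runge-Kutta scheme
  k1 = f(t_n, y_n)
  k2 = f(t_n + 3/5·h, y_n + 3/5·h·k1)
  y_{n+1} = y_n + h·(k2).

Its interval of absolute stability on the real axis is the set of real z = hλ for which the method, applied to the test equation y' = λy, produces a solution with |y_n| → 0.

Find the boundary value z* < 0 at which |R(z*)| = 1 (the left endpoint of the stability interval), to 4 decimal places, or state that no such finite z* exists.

On y'=λy, z=hλ:
  k1=λy_n ⇒ h·k1=z·y_n;  k2=λ(1+3/5z)y_n ⇒ h·k2=z(1+3/5z)y_n
  y_{n+1}/y_n = 1 + z(1+3/5z) = 1 + z + 3/5z²
  so R(z) = 1 + z + 3/5z².

Boundary: |R(x)|=1, x<0.
x=-0.56: |R|=0.6282
R=1: x+3/5x²=0 ⇒ x=−5/3=-1.6667; min R=1−1/(4·3/5)=0.5833>−1
Confirm numerically:
  x=-1.427: |R|=0.79480 <1
  x=-1.322: |R|=0.72661 <1
  x=-0.939: |R|=0.59003 <1
  x=-2.177: |R|=1.66660 >1
  x=-1.814: |R|=1.16036 >1
  x=-1.688: |R|=1.02161 >1
Stable set (-1.6667, 0).

z* = -1.6667.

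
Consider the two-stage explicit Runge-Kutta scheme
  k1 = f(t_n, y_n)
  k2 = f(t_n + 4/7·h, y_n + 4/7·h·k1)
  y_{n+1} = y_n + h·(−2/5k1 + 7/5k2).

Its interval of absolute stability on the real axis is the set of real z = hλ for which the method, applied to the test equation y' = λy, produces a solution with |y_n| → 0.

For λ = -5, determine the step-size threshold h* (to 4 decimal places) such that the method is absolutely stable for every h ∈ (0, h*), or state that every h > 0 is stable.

(-1.2500,0); λ=-5 ⇒ h* = (5/4)/5 = 0.2500.

Set f=λy, z=hλ:
  k1=λy_n ⇒ h·k1=z·y_n;  k2=λ(1+4/7z)y_n ⇒ h·k2=z(1+4/7z)y_n
  y_{n+1}/y_n = 1 − 2/5z + 7/5z(1+4/7z) = 1 + z + 4/5z²
  R(z) = 1 + z + 4/5z².

Need |R(x)|<1, x<0.
x=-1.13: |R|=0.8915
R=1: x+4/5x²=0 ⇒ x=−5/4=-1.2500; min R=1−1/(4·4/5)=0.6875>−1
Confirm numerically:
  x=-1.222: |R|=0.97263 <1
  x=-1.145: |R|=0.90382 <1
  x=-0.952: |R|=0.77304 <1
  x=-1.824: |R|=1.83758 >1
  x=-1.759: |R|=1.71626 >1
Interval (-1.2500, 0).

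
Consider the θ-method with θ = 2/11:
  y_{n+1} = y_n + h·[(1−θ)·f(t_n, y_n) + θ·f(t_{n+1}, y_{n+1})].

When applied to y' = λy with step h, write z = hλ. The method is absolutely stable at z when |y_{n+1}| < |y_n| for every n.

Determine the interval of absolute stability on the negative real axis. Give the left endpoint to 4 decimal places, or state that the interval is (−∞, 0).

(-3.1429, 0).

Set f=λy, z=hλ:
  y_{n+1} = y_n + z·[9/11·y_n + 2/11·y_{n+1}] ⇒ (1 − 2/11z)y_{n+1} = (1 + 9/11z)y_n
  so R(z) = (1 + 9/11z)/(1 − 2/11z).

Boundary: |R(x)|=1, x<0.
x=-0.9: |R|=0.2266
R=−1: 1+9/11x = −1+2/11x ⇒ -7/11x=2 ⇒ x=2/(-7/11)=-3.1429
Confirm numerically:
  x=-3.010: |R|=0.94536 <1
  x=-2.205: |R|=0.57398 <1
  x=-1.748: |R|=0.32643 <1
  x=-3.704: |R|=1.21339 >1
  x=-3.466: |R|=1.12614 >1
  x=-3.307: |R|=1.06523 >1
So |R|<1 on (-3.1429, 0).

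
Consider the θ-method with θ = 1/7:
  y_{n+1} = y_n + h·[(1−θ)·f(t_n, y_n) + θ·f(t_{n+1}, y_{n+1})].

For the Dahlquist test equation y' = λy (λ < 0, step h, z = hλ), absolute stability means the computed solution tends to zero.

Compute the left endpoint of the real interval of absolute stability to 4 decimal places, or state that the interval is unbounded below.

On y'=λy, z=hλ:
  y_{n+1} = y_n + z·[6/7·y_n + 1/7·y_{n+1}] ⇒ (1 − 1/7z)y_{n+1} = (1 + 6/7z)y_n
  ⇒ R(z) = (1 + 6/7z)/(1 − 1/7z).

Solve |R(x)|<1 on ℝ⁻.
x=-1.3: |R|=0.0964
R=−1: 1+6/7x = −1+1/7x ⇒ -5/7x=2 ⇒ x=2/(-5/7)=-2.8000
Confirm numerically:
  x=-1.817: |R|=0.44255 <1
  x=-1.324: |R|=0.11341 <1
  x=-1.153: |R|=0.01006 <1
  x=-1.144: |R|=0.01670 <1
  x=-3.183: |R|=1.18806 >1
  x=-3.179: |R|=1.18617 >1
So |R|<1 on (-2.8000, 0).

left endpoint -2.8000.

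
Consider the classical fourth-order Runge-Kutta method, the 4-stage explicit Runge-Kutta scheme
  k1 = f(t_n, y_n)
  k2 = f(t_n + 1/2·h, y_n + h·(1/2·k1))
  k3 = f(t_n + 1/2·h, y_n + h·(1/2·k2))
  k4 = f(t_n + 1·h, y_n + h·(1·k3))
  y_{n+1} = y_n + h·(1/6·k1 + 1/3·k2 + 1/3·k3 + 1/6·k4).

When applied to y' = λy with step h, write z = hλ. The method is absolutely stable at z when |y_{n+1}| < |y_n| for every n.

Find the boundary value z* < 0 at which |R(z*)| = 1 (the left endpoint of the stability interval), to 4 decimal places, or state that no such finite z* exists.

On y'=λy, z=hλ:
  order 4, 4-stage ⇒ R(z)=1+z+z^2/2+z^3/6+z^4/24
  (e.g. R(-0.57)=0.56598, |R|=0.56598)

Solve |R(x)|<1 on ℝ⁻.
x=-0.57: |R|=0.5660
|R(-2.04)|=0.3475 |R(-1.54)|=0.2714 |R(-0.58)|=0.5604
Bisect:
  x_lo=-3.4905 |R|=2.6986  x_hi=-0.3578 |R|=0.6993
  mid=-1.92415 |R|=0.31086 →hi
  mid=-2.70734 |R|=0.88870 →hi
  mid=-3.09894 |R|=1.58544 →lo
  mid=-2.90314 |R|=1.19271 →lo
  mid=-2.80524 |R|=1.03049 →lo
  mid=-2.75629 |R|=0.95715 →hi
  mid=-2.78077 |R|=0.99320 →hi
  mid=-2.79300 |R|=1.01169 →lo
  mid=-2.78689 |R|=1.00240 →lo
  ...
  [-2.78536,-2.78516] ⇒ x*=-2.7853
Stable set (-2.7853, 0).

left endpoint -2.7853.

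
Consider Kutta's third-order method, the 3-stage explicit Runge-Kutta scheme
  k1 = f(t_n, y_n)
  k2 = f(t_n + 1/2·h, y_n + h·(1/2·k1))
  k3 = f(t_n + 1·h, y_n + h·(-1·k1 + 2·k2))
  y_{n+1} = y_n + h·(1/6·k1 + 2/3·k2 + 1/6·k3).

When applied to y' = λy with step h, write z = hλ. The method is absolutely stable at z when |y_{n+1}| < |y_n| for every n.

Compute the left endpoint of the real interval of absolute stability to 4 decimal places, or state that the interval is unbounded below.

left endpoint -2.5127.

Test eqn y'=λy, z=hλ:
  order 3, 3-stage ⇒ R(z)=1+z+z^2/2+z^3/6
  (e.g. R(-1.33)=0.16234, |R|=0.16234)

Need |R(x)|<1, x<0.
x=-1.33: |R|=0.1623
|R(-2.36)|=0.7659 |R(-0.95)|=0.3584 |R(-0.65)|=0.5155
Bisect:
  x_lo=-3.3031 |R|=2.8543  x_hi=-0.1198 |R|=0.8870
  mid=-1.71147 |R|=0.08243 →hi
  mid=-2.50729 |R|=0.99105 →hi
  mid=-2.90519 |R|=1.77183 →lo
  mid=-2.70624 |R|=1.34767 →lo
  mid=-2.60676 |R|=1.16141 →lo
  mid=-2.55703 |R|=1.07430 →lo
  mid=-2.53216 |R|=1.03220 →lo
  ...
  [-2.51292,-2.51273] ⇒ x*=-2.5127
So |R|<1 on (-2.5127, 0).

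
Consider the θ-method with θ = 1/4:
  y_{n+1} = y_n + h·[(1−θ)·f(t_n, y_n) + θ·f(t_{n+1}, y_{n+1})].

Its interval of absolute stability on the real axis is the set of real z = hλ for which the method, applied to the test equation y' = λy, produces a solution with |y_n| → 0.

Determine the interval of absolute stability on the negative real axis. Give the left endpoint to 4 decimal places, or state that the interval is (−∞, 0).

On y'=λy, z=hλ:
  y_{n+1} = y_n + z·[3/4·y_n + 1/4·y_{n+1}] ⇒ (1 − 1/4z)y_{n+1} = (1 + 3/4z)y_n
  so R(z) = (1 + 3/4z)/(1 − 1/4z).

Find x<0 with |R(x)|<1.
x=-0.87: |R|=0.2854
R=−1: 1+3/4x = −1+1/4x ⇒ -1/2x=2 ⇒ x=2/(-1/2)=-4.0000
Confirm numerically:
  x=-3.902: |R|=0.97520 <1
  x=-3.333: |R|=0.81808 <1
  x=-2.070: |R|=0.36409 <1
  x=-1.680: |R|=0.18310 <1
  x=-4.520: |R|=1.12207 >1
  x=-4.056: |R|=1.01390 >1
Stable set (-4.0000, 0).

z∈(-4.0000,0).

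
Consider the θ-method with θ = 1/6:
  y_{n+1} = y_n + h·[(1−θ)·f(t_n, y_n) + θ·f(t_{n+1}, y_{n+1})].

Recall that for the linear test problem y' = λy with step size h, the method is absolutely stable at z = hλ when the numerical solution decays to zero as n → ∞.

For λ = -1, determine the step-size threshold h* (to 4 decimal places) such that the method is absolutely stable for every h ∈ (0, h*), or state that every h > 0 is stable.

(-3.0000,0); λ=-1 ⇒ h* = (3)/1 = 3.0000.

Set f=λy, z=hλ:
  y_{n+1} = y_n + z·[5/6·y_n + 1/6·y_{n+1}] ⇒ (1 − 1/6z)y_{n+1} = (1 + 5/6z)y_n
  ⇒ R(z) = (1 + 5/6z)/(1 − 1/6z).

Need |R(x)|<1, x<0.
x=-0.82: |R|=0.2786
R=−1: 1+5/6x = −1+1/6x ⇒ -2/3x=2 ⇒ x=2/(-2/3)=-3.0000
Confirm numerically:
  x=-2.742: |R|=0.88195 <1
  x=-2.622: |R|=0.82463 <1
  x=-2.378: |R|=0.70303 <1
  x=-1.681: |R|=0.31311 <1
  x=-3.316: |R|=1.13568 >1
  x=-3.052: |R|=1.02298 >1
  x=-3.043: |R|=1.01902 >1
So |R|<1 on (-3.0000, 0).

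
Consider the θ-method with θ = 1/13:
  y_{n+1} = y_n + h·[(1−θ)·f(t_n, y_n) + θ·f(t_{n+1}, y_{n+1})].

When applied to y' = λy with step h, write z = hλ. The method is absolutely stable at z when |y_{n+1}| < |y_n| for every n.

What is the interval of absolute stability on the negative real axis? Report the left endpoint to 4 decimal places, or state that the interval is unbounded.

z∈(-2.3636,0).

On y'=λy, z=hλ:
  y_{n+1} = y_n + z·[12/13·y_n + 1/13·y_{n+1}] ⇒ (1 − 1/13z)y_{n+1} = (1 + 12/13z)y_n
  Hence R(z) = (1 + 12/13z)/(1 − 1/13z).

Need |R(x)|<1, x<0.
x=-1.17: |R|=0.0734
R=−1: 1+12/13x = −1+1/13x ⇒ -11/13x=2 ⇒ x=2/(-11/13)=-2.3636
Confirm numerically:
  x=-1.702: |R|=0.50497 <1
  x=-1.264: |R|=0.15199 <1
  x=-1.159: |R|=0.06413 <1
  x=-2.939: |R|=1.39708 >1
  x=-2.635: |R|=1.19092 >1
Interval (-2.3636, 0).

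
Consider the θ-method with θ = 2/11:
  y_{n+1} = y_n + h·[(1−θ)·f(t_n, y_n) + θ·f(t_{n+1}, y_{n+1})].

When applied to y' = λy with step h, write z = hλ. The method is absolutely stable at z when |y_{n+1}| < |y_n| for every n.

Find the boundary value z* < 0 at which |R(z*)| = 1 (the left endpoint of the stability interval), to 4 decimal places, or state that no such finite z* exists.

z* = -3.1429.

Test eqn y'=λy, z=hλ:
  y_{n+1} = y_n + z·[9/11·y_n + 2/11·y_{n+1}] ⇒ (1 − 2/11z)y_{n+1} = (1 + 9/11z)y_n
  R(z) = (1 + 9/11z)/(1 − 2/11z).

Solve |R(x)|<1 on ℝ⁻.
x=-1.77: |R|=0.3391
R=−1: 1+9/11x = −1+2/11x ⇒ -7/11x=2 ⇒ x=2/(-7/11)=-3.1429
Confirm numerically:
  x=-2.969: |R|=0.92815 <1
  x=-1.814: |R|=0.36410 <1
  x=-1.775: |R|=0.34192 <1
  x=-1.609: |R|=0.24483 <1
  x=-3.662: |R|=1.19832 >1
  x=-3.482: |R|=1.13215 >1
  x=-3.277: |R|=1.05349 >1
Stable set (-3.1429, 0).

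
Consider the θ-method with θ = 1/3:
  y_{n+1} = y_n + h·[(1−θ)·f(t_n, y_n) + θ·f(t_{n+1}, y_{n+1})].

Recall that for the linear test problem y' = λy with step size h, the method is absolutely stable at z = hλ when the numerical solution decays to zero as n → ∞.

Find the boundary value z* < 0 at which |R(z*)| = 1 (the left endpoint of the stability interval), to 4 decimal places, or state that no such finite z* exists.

z* = -6.0000.

On y'=λy, z=hλ:
  y_{n+1} = y_n + z·[2/3·y_n + 1/3·y_{n+1}] ⇒ (1 − 1/3z)y_{n+1} = (1 + 2/3z)y_n
  R(z) = (1 + 2/3z)/(1 − 1/3z).

Boundary: |R(x)|=1, x<0.
x=-0.87: |R|=0.3256
R=−1: 1+2/3x = −1+1/3x ⇒ -1/3x=2 ⇒ x=2/(-1/3)=-6.0000
Confirm numerically:
  x=-5.172: |R|=0.89868 <1
  x=-4.301: |R|=0.76729 <1
  x=-3.693: |R|=0.65531 <1
  x=-6.532: |R|=1.05581 >1
  x=-6.433: |R|=1.04590 >1
  x=-6.344: |R|=1.03682 >1
So |R|<1 on (-6.0000, 0).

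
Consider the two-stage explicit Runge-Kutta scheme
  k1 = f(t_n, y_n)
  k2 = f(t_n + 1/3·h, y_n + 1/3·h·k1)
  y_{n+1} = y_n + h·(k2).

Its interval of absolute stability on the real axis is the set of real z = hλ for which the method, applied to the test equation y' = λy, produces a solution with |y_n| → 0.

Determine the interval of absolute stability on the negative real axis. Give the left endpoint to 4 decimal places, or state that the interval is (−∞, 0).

On y'=λy, z=hλ:
  k1=λy_n ⇒ h·k1=z·y_n;  k2=λ(1+1/3z)y_n ⇒ h·k2=z(1+1/3z)y_n
  y_{n+1}/y_n = 1 + z(1+1/3z) = 1 + z + 1/3z²
  Hence R(z) = 1 + z + 1/3z².

Find x<0 with |R(x)|<1.
x=-1.57: |R|=0.2516
R=1: x+1/3x²=0 ⇒ x=−3=-3.0000; min R=1−1/(4·1/3)=0.2500>−1
Confirm numerically:
  x=-2.781: |R|=0.79699 <1
  x=-2.128: |R|=0.38146 <1
  x=-1.445: |R|=0.25101 <1
  x=-3.441: |R|=1.50583 >1
  x=-3.076: |R|=1.07793 >1
Stable set (-3.0000, 0).

(-3.0000, 0).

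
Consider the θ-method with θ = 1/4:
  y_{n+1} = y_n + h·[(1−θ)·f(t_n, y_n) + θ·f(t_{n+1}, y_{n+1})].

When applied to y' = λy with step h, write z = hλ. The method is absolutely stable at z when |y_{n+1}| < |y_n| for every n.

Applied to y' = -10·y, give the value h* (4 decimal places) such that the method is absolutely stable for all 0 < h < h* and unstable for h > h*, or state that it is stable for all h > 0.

(-4.0000,0); λ=-10 ⇒ h* = (4)/10 = 0.4000.

With y'=λy (z=hλ):
  y_{n+1} = y_n + z·[3/4·y_n + 1/4·y_{n+1}] ⇒ (1 − 1/4z)y_{n+1} = (1 + 3/4z)y_n
  so R(z) = (1 + 3/4z)/(1 − 1/4z).

Boundary: |R(x)|=1, x<0.
x=-1.3: |R|=0.0189
R=−1: 1+3/4x = −1+1/4x ⇒ -1/2x=2 ⇒ x=2/(-1/2)=-4.0000
Confirm numerically:
  x=-3.866: |R|=0.96593 <1
  x=-3.066: |R|=0.73564 <1
  x=-2.235: |R|=0.43384 <1
  x=-1.715: |R|=0.20035 <1
  x=-4.462: |R|=1.10919 >1
  x=-4.264: |R|=1.06389 >1
So |R|<1 on (-4.0000, 0).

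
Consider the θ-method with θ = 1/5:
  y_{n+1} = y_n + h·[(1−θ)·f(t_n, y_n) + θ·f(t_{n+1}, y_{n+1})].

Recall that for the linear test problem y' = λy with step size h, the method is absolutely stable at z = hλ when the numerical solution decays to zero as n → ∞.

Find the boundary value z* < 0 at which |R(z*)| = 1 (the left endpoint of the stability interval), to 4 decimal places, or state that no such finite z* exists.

left endpoint -3.3333.

Set f=λy, z=hλ:
  y_{n+1} = y_n + z·[4/5·y_n + 1/5·y_{n+1}] ⇒ (1 − 1/5z)y_{n+1} = (1 + 4/5z)y_n
  ⇒ R(z) = (1 + 4/5z)/(1 − 1/5z).

Solve |R(x)|<1 on ℝ⁻.
x=-1.17: |R|=0.0519
R=−1: 1+4/5x = −1+1/5x ⇒ -3/5x=2 ⇒ x=2/(-3/5)=-3.3333
Confirm numerically:
  x=-2.579: |R|=0.70141 <1
  x=-1.965: |R|=0.41062 <1
  x=-1.855: |R|=0.35303 <1
  x=-3.872: |R|=1.18215 >1
  x=-3.546: |R|=1.07465 >1
  x=-3.411: |R|=1.02770 >1
Stable set (-3.3333, 0).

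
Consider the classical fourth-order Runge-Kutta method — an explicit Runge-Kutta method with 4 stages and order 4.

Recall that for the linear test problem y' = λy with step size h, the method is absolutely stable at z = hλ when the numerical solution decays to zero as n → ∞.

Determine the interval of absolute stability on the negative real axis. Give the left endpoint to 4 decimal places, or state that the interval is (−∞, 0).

Set f=λy, z=hλ:
  order 4, 4-stage ⇒ R(z)=1+z+z^2/2+z^3/6+z^4/24
  (e.g. R(-0.56)=0.57163, |R|=0.57163)

Find x<0 with |R(x)|<1.
x=-0.56: |R|=0.5716
|R(-2)|=0.3333 |R(-1.62)|=0.2706 |R(-0.83)|=0.4389
Bisect:
  x_lo=-3.5069 |R|=2.7563  x_hi=-0.3950 |R|=0.6738
  mid=-1.95097 |R|=0.31817 →hi
  mid=-2.72895 |R|=0.91832 →hi
  mid=-3.11794 |R|=1.62882 →lo
  mid=-2.92344 |R|=1.22906 →lo
  mid=-2.82620 |R|=1.06344 →lo
  mid=-2.77757 |R|=0.98842 →hi
  mid=-2.80188 |R|=1.02530 →lo
  ...
  [-2.78536,-2.78517] ⇒ x*=-2.7853
So |R|<1 on (-2.7853, 0).

(-2.7853, 0).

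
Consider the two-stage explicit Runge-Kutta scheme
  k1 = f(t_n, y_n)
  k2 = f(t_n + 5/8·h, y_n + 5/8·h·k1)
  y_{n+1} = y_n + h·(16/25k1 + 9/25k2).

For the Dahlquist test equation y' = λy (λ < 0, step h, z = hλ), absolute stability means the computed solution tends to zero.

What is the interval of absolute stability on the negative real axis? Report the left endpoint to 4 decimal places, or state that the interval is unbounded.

On y'=λy, z=hλ:
  k1=λy_n ⇒ h·k1=z·y_n;  k2=λ(1+5/8z)y_n ⇒ h·k2=z(1+5/8z)y_n
  y_{n+1}/y_n = 1 + 16/25z + 9/25z(1+5/8z) = 1 + z + 9/40z²
  Hence R(z) = 1 + z + 9/40z².

Need |R(x)|<1, x<0.
x=-1.57: |R|=0.0154
R=1: x+9/40x²=0 ⇒ x=−40/9=-4.4444; min R=1−1/(4·9/40)=-0.1111>−1
Confirm numerically:
  x=-4.019: |R|=0.61528 <1
  x=-3.153: |R|=0.08382 <1
  x=-2.723: |R|=0.05469 <1
  x=-1.938: |R|=0.09294 <1
  x=-4.859: |R|=1.45322 >1
  x=-4.814: |R|=1.40028 >1
  x=-4.552: |R|=1.11016 >1
Interval (-4.4444, 0).

z∈(-4.4444,0).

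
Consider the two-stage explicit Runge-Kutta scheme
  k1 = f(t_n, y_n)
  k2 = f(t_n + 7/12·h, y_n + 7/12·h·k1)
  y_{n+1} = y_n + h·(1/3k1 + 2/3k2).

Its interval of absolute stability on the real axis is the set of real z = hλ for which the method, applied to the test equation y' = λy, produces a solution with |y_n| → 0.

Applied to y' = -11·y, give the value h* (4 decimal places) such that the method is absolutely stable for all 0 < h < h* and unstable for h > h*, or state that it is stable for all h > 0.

On y'=λy, z=hλ:
  k1=λy_n ⇒ h·k1=z·y_n;  k2=λ(1+7/12z)y_n ⇒ h·k2=z(1+7/12z)y_n
  y_{n+1}/y_n = 1 + 1/3z + 2/3z(1+7/12z) = 1 + z + 7/18z²
  so R(z) = 1 + z + 7/18z².

Solve |R(x)|<1 on ℝ⁻.
x=-1.18: |R|=0.3615
R=1: x+7/18x²=0 ⇒ x=−18/7=-2.5714; min R=1−1/(4·7/18)=0.3571>−1
Confirm numerically:
  x=-2.382: |R|=0.82453 <1
  x=-2.223: |R|=0.69878 <1
  x=-2.054: |R|=0.58669 <1
  x=-3.158: |R|=1.72037 >1
  x=-2.642: |R|=1.07251 >1
So |R|<1 on (-2.5714, 0).

(-2.5714,0); λ=-11 ⇒ h* = (18/7)/11 = 0.2338.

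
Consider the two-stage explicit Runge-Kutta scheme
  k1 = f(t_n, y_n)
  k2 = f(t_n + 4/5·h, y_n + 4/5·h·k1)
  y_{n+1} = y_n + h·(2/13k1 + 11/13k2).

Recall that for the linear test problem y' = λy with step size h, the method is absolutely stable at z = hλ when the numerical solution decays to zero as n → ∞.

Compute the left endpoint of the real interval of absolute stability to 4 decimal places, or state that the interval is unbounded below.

Set f=λy, z=hλ:
  k1=λy_n ⇒ h·k1=z·y_n;  k2=λ(1+4/5z)y_n ⇒ h·k2=z(1+4/5z)y_n
  y_{n+1}/y_n = 1 + 2/13z + 11/13z(1+4/5z) = 1 + z + 44/65z²
  R(z) = 1 + z + 44/65z².

Boundary: |R(x)|=1, x<0.
x=-0.84: |R|=0.6376
R=1: x+44/65x²=0 ⇒ x=−65/44=-1.4773; min R=1−1/(4·44/65)=0.6307>−1
Confirm numerically:
  x=-1.287: |R|=0.83423 <1
  x=-0.973: |R|=0.66786 <1
  x=-0.908: |R|=0.65010 <1
  x=-0.755: |R|=0.63086 <1
  x=-1.864: |R|=1.48797 >1
  x=-1.513: |R|=1.03659 >1
So |R|<1 on (-1.4773, 0).

left endpoint -1.4773.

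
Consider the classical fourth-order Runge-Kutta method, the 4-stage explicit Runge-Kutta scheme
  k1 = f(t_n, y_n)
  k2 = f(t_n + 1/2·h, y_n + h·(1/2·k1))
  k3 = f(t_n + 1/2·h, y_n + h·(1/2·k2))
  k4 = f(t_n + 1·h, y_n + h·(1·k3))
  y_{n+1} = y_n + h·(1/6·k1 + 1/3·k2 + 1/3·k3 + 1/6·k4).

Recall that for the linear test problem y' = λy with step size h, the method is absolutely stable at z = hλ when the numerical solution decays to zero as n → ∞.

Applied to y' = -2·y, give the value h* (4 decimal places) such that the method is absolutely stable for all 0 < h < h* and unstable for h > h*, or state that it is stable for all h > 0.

(-2.7853,0); λ=-2 ⇒ h* = 1.3926.

Set f=λy, z=hλ:
  order 4, 4-stage ⇒ R(z)=1+z+z^2/2+z^3/6+z^4/24
  (e.g. R(-0.82)=0.44314, |R|=0.44314)

Find x<0 with |R(x)|<1.
x=-0.82: |R|=0.4431
|R(-2.97)|=1.3161 |R(-2.14)|=0.3903 |R(-1.93)|=0.3124
Bisect:
  x_lo=-3.6511 |R|=3.3065  x_hi=-0.1859 |R|=0.8303
  mid=-1.91851 |R|=0.30940 →hi
  mid=-2.78480 |R|=0.99925 →hi
  mid=-3.21794 |R|=1.87379 →lo
  mid=-3.00137 |R|=1.37774 →lo
  mid=-2.89308 |R|=1.17505 →lo
  mid=-2.83894 |R|=1.08394 →lo
  mid=-2.81187 |R|=1.04081 →lo
  mid=-2.79833 |R|=1.01984 →lo
  ...
  [-2.78543,-2.78522] ⇒ x*=-2.7853
Interval (-2.7853, 0).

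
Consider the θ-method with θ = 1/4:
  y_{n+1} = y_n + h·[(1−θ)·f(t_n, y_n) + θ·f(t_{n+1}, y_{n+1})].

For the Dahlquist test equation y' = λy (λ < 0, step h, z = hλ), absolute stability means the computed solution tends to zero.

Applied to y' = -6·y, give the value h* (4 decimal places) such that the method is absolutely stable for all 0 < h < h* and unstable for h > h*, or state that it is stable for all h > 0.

(-4.0000,0); λ=-6 ⇒ h* = (4)/6 = 0.6667.

Set f=λy, z=hλ:
  y_{n+1} = y_n + z·[3/4·y_n + 1/4·y_{n+1}] ⇒ (1 − 1/4z)y_{n+1} = (1 + 3/4z)y_n
  Hence R(z) = (1 + 3/4z)/(1 − 1/4z).

Solve |R(x)|<1 on ℝ⁻.
x=-1.65: |R|=0.1681
R=−1: 1+3/4x = −1+1/4x ⇒ -1/2x=2 ⇒ x=2/(-1/2)=-4.0000
Confirm numerically:
  x=-2.913: |R|=0.68552 <1
  x=-1.837: |R|=0.25887 <1
  x=-1.805: |R|=0.24376 <1
  x=-4.445: |R|=1.10539 >1
  x=-4.405: |R|=1.09637 >1
  x=-4.398: |R|=1.09478 >1
Stable set (-4.0000, 0).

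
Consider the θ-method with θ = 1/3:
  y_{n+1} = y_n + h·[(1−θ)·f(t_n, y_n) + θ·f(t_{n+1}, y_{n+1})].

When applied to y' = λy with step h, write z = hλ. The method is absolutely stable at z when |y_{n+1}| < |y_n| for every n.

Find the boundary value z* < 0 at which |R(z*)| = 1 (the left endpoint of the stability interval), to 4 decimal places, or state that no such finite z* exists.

Set f=λy, z=hλ:
  y_{n+1} = y_n + z·[2/3·y_n + 1/3·y_{n+1}] ⇒ (1 − 1/3z)y_{n+1} = (1 + 2/3z)y_n
  so R(z) = (1 + 2/3z)/(1 − 1/3z).

Need |R(x)|<1, x<0.
x=-1.56: |R|=0.0263
R=−1: 1+2/3x = −1+1/3x ⇒ -1/3x=2 ⇒ x=2/(-1/3)=-6.0000
Confirm numerically:
  x=-4.970: |R|=0.87077 <1
  x=-3.807: |R|=0.67783 <1
  x=-2.874: |R|=0.46782 <1
  x=-2.656: |R|=0.40877 <1
  x=-6.080: |R|=1.00881 >1
  x=-6.060: |R|=1.00662 >1
Interval (-6.0000, 0).

z* = -6.0000.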